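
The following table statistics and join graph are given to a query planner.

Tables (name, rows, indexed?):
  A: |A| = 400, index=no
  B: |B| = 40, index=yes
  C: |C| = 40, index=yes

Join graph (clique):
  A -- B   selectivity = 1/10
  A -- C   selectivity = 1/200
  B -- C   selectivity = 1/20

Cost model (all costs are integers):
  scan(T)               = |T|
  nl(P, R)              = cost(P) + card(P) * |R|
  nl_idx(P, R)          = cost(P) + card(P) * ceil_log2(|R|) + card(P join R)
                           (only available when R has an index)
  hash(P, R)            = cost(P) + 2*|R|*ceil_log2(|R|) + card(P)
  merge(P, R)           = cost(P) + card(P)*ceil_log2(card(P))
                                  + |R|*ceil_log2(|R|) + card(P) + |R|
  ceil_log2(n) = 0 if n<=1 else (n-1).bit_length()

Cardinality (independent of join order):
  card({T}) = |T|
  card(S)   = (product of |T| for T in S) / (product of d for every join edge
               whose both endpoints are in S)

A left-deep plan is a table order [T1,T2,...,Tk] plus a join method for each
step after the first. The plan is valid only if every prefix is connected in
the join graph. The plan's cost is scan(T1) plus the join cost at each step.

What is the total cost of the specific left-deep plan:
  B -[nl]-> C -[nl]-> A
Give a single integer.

step 1: scan B: cost=40, card=40
step 2: join C via nl
    card(P join C) = 40*40/(20) = 80
    cost = 40 + 40*40 = 1640
step 3: join A via nl
    card(P join A) = 80*400/(10*200) = 16
    cost = 1640 + 80*400 = 33640

33640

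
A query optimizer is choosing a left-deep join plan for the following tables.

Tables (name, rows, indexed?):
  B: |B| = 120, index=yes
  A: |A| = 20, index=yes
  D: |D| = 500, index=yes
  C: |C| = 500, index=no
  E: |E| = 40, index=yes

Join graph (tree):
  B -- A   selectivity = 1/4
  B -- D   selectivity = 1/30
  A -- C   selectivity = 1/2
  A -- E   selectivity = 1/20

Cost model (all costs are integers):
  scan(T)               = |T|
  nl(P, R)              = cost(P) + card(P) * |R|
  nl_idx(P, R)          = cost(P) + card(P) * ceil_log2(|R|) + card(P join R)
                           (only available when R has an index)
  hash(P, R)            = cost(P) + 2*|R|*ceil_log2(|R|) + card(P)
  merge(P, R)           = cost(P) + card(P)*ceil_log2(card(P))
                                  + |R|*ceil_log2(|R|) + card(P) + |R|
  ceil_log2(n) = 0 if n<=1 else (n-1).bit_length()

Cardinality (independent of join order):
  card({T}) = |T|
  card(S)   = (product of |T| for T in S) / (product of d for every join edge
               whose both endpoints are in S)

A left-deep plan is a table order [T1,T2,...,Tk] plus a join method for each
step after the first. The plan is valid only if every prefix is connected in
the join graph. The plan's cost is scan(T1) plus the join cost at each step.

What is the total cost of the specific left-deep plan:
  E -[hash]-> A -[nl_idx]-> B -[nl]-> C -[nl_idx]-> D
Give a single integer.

step 1: scan E: cost=40, card=40
step 2: join A via hash
    card(P join A) = 40*20/(20) = 40
    cost = 40 + 2*20*5 + 40 = 280
step 3: join B via nl_idx
    card(P join B) = 40*120/(4) = 1200
    cost = 280 + 40*7 + 1200 = 1760
step 4: join C via nl
    card(P join C) = 1200*500/(2) = 300000
    cost = 1760 + 1200*500 = 601760
step 5: join D via nl_idx
    card(P join D) = 300000*500/(30) = 5000000
    cost = 601760 + 300000*9 + 5000000 = 8301760

8301760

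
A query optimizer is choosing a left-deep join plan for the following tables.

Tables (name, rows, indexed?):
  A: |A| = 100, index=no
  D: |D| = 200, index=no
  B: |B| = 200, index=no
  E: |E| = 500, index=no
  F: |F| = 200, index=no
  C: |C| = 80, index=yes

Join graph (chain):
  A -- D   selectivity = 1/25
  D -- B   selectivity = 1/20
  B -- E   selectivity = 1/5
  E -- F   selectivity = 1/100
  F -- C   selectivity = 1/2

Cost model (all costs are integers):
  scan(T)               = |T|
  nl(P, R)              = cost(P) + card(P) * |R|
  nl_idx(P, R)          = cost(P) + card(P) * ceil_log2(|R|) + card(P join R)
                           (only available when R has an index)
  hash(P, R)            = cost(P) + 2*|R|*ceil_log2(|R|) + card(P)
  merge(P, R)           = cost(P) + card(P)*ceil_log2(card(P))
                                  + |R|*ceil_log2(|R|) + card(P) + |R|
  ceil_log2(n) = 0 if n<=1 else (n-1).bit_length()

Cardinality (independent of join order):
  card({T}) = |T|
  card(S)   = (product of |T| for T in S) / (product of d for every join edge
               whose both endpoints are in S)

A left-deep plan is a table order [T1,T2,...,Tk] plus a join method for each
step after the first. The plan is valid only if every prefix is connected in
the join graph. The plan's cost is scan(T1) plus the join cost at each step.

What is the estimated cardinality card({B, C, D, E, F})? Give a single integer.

16000000

Tables in S: B(200), C(80), D(200), E(500), F(200)
Edges inside S: D-B(d=20), B-E(d=5), E-F(d=100), F-C(d=2)
numerator = 200 * 80 * 200 * 500 * 200 = 320000000000
denominator = 20 * 5 * 100 * 2 = 20000
card(S) = 320000000000 / 20000 = 16000000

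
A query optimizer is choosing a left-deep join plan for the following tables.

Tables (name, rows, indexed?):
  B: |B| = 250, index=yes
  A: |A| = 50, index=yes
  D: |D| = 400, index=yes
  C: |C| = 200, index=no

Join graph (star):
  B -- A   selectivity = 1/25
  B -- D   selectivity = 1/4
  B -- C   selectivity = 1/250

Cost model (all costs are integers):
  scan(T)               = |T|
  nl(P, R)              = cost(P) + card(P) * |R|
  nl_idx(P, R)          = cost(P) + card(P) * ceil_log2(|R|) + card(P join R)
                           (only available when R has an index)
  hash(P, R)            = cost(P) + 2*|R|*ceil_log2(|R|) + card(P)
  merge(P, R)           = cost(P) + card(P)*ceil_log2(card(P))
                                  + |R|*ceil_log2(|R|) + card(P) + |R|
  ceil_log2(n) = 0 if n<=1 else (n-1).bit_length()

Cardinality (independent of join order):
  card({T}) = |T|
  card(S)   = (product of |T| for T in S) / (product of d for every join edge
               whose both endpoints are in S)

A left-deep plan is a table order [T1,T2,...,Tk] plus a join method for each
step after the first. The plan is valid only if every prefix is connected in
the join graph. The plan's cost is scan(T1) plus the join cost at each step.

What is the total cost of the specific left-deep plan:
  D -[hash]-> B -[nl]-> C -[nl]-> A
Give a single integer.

6004800

step 1: scan D: cost=400, card=400
step 2: join B via hash
    card(P join B) = 400*250/(4) = 25000
    cost = 400 + 2*250*8 + 400 = 4800
step 3: join C via nl
    card(P join C) = 25000*200/(250) = 20000
    cost = 4800 + 25000*200 = 5004800
step 4: join A via nl
    card(P join A) = 20000*50/(25) = 40000
    cost = 5004800 + 20000*50 = 6004800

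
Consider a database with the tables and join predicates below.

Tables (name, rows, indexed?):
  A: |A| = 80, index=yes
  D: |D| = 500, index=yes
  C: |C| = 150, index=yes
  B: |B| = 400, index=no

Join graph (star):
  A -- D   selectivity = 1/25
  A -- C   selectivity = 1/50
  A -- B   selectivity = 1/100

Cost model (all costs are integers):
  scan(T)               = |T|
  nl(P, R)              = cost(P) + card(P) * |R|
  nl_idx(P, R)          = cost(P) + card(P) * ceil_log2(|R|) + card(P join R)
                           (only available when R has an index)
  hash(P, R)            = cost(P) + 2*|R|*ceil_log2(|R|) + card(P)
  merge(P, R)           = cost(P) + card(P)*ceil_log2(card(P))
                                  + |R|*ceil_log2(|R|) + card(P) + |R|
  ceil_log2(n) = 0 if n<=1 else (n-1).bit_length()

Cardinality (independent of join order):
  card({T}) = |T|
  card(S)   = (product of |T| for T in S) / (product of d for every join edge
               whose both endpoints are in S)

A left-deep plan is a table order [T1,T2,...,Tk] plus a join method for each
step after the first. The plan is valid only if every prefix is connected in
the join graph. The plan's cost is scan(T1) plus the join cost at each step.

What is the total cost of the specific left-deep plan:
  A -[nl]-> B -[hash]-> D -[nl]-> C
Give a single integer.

1001400

step 1: scan A: cost=80, card=80
step 2: join B via nl
    card(P join B) = 80*400/(100) = 320
    cost = 80 + 80*400 = 32080
step 3: join D via hash
    card(P join D) = 320*500/(25) = 6400
    cost = 32080 + 2*500*9 + 320 = 41400
step 4: join C via nl
    card(P join C) = 6400*150/(50) = 19200
    cost = 41400 + 6400*150 = 1001400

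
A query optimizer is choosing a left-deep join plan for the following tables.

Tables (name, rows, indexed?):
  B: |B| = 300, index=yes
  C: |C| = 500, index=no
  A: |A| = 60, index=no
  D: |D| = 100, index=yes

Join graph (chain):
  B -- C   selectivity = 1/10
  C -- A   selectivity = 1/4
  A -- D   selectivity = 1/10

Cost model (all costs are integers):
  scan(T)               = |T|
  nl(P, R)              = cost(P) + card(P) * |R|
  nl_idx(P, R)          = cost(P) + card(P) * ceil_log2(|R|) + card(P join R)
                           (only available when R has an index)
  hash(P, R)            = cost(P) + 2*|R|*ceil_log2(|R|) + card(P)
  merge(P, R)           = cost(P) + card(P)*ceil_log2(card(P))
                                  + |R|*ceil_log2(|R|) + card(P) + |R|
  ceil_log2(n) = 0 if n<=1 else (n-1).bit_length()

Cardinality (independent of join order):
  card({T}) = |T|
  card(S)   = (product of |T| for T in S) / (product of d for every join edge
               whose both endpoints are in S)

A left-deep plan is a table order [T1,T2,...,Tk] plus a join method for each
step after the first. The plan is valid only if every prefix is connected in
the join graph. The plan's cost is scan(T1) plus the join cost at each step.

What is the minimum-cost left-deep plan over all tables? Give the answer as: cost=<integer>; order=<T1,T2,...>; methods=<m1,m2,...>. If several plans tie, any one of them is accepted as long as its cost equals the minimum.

cost=90920; order=D,A,C,B; methods=hash,hash,hash

Selinger DP (subsets sized 1..n):
  {B}: scan cost=300, card=300
  {C}: scan cost=500, card=500
  {A}: scan cost=60, card=60
  {D}: scan cost=100, card=100
  {BC}: card=15000; try (B,hash)→6400, (C,merge)→8300, (B,merge)→8500, (C,hash)→9600, (B,nl_idx)→20000, (C,nl)→150300 …(+1); best=6400 via (B,hash)
  {AC}: card=7500; try (A,hash)→1720, (C,merge)→5480, (A,merge)→5920, (C,hash)→9120, (C,nl)→30060, (A,nl)→30500; best=1720 via (A,hash)
  {AD}: card=600; try (A,hash)→920, (D,nl_idx)→1080, (D,merge)→1280, (A,merge)→1320, (D,hash)→1520, (D,nl)→6060 …(+1); best=920 via (A,hash)
  {ABC}: card=225000; try (B,hash)→14620, (A,hash)→22120, (B,merge)→109720, (A,merge)→231820, (B,nl_idx)→294220, (A,nl)→906400 …(+1); best=14620 via (B,hash)
  {ACD}: card=75000; try (C,hash)→10520, (D,hash)→10620, (C,merge)→12520, (D,merge)→107520, (D,nl_idx)→129220, (C,nl)→300920 …(+1); best=10520 via (C,hash)
  {ABCD}: card=2250000; try (B,hash)→90920, (D,hash)→241020, (B,merge)→1363520, (B,nl_idx)→2935520, (D,nl_idx)→3839620, (D,merge)→4290420 …(+2); best=90920 via (B,hash)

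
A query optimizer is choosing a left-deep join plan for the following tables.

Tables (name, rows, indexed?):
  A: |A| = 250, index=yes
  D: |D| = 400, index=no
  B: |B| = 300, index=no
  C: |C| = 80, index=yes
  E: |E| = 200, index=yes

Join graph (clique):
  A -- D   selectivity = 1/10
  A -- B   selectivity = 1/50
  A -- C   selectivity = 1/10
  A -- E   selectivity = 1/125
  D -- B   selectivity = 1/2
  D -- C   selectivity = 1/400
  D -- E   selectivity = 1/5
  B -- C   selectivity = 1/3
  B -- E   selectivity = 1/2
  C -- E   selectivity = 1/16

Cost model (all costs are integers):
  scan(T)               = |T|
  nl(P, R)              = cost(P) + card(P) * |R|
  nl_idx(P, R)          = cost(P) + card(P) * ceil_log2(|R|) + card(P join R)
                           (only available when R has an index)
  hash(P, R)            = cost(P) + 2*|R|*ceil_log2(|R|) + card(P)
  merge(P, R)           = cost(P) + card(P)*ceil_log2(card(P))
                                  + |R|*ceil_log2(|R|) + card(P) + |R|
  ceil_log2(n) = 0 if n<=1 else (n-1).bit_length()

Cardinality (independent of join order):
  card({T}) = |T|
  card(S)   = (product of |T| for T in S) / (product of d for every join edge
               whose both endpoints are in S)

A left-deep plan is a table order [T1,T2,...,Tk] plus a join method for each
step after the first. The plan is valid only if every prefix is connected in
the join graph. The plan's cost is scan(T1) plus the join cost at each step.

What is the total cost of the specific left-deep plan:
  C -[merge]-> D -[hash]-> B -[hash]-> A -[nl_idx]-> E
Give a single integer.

19802

step 1: scan C: cost=80, card=80
step 2: join D via merge
    card(P join D) = 80*400/(400) = 80
    cost = 80 + 80*7 + 400*9 + 80 + 400 = 4720
step 3: join B via hash
    card(P join B) = 80*300/(2*3) = 4000
    cost = 4720 + 2*300*9 + 80 = 10200
step 4: join A via hash
    card(P join A) = 4000*250/(10*50*10) = 200
    cost = 10200 + 2*250*8 + 4000 = 18200
step 5: join E via nl_idx
    card(P join E) = 200*200/(125*5*2*16) = 2
    cost = 18200 + 200*8 + 2 = 19802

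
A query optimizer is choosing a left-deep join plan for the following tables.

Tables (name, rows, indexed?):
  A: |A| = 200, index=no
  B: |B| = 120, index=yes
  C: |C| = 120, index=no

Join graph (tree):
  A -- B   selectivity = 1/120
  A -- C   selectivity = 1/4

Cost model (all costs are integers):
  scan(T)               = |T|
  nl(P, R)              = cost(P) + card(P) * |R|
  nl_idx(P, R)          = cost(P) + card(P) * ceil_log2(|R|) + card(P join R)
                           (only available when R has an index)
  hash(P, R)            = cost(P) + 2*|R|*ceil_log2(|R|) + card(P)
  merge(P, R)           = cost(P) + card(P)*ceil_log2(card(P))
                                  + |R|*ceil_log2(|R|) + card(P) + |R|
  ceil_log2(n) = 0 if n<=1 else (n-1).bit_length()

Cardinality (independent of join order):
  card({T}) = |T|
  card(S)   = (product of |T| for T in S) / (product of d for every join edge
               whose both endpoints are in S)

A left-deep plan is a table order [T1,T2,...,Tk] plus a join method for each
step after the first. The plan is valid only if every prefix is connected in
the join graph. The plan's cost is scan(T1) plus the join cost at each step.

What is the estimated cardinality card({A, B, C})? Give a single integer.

Tables in S: A(200), B(120), C(120)
Edges inside S: A-B(d=120), A-C(d=4)
numerator = 200 * 120 * 120 = 2880000
denominator = 120 * 4 = 480
card(S) = 2880000 / 480 = 6000

6000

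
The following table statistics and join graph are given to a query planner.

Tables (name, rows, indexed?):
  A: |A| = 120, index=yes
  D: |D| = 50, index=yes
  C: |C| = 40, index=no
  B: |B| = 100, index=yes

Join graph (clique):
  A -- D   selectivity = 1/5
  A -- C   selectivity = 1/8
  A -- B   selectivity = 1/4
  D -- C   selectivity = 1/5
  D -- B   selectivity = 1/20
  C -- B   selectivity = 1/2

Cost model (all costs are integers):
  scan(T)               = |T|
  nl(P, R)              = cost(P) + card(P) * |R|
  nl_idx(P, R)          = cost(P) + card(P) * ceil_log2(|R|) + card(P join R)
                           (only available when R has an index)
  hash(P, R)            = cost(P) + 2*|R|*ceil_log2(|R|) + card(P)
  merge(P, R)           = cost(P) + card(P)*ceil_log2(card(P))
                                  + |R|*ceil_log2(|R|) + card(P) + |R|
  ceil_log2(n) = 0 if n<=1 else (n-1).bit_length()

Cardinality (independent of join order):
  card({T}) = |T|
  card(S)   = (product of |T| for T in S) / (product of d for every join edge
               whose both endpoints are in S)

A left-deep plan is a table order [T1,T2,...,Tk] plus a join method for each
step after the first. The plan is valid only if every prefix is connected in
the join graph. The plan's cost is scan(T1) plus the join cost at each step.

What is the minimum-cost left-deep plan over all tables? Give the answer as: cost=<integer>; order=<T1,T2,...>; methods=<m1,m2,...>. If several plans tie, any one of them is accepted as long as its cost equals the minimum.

Selinger DP (subsets sized 1..n):
  {A}: scan cost=120, card=120
  {D}: scan cost=50, card=50
  {C}: scan cost=40, card=40
  {B}: scan cost=100, card=100
  {AD}: card=1200; try (D,hash)→840, (A,merge)→1360, (D,merge)→1430, (A,nl_idx)→1600, (A,hash)→1780, (D,nl_idx)→2040 …(+2); best=840 via (D,hash)
  {AC}: card=600; try (C,hash)→720, (A,nl_idx)→920, (A,merge)→1280, (C,merge)→1360, (A,hash)→1760, (A,nl)→4840 …(+1); best=720 via (C,hash)
  {AB}: card=3000; try (B,hash)→1640, (A,merge)→1860, (B,merge)→1880, (A,hash)→1880, (A,nl_idx)→3800, (B,nl_idx)→3960 …(+2); best=1640 via (B,hash)
  {CD}: card=400; try (C,hash)→580, (D,merge)→670, (D,hash)→680, (D,nl_idx)→680, (C,merge)→680, (D,nl)→2040 …(+1); best=580 via (C,hash)
  {BD}: card=250; try (B,nl_idx)→650, (D,hash)→800, (D,nl_idx)→950, (B,merge)→1200, (D,merge)→1250, (B,hash)→1500 …(+2); best=650 via (B,nl_idx)
  {BC}: card=2000; try (C,hash)→680, (B,merge)→1120, (C,merge)→1180, (B,hash)→1480, (B,nl_idx)→2320, (B,nl)→4040 …(+1); best=680 via (C,hash)
  {ACD}: card=1200; try (D,hash)→1920, (C,hash)→2520, (A,hash)→2660, (A,nl_idx)→4580, (D,nl_idx)→5520, (A,merge)→5540 …(+5); best=1920 via (D,hash)
  {ABD}: card=1500; try (A,hash)→2580, (B,hash)→3440, (A,merge)→3860, (A,nl_idx)→3900, (D,hash)→5240, (B,nl_idx)→10740 …(+6); best=2580 via (A,hash)
  {ABC}: card=7500; try (B,hash)→2720, (A,hash)→4360, (C,hash)→5120, (B,merge)→8120, (B,nl_idx)→12420, (A,nl_idx)→22180 …(+5); best=2720 via (B,hash)
  {BCD}: card=1000; try (C,hash)→1380, (B,hash)→2380, (C,merge)→3180, (D,hash)→3280, (B,nl_idx)→4380, (B,merge)→5380 …(+5); best=1380 via (C,hash)
  {ABCD}: card=750; try (A,hash)→4060, (B,hash)→4520, (C,hash)→4560, (A,nl_idx)→9130, (D,hash)→10820, (B,nl_idx)→11070 …(+9); best=4060 via (A,hash)

cost=4060; order=D,B,C,A; methods=nl_idx,hash,hash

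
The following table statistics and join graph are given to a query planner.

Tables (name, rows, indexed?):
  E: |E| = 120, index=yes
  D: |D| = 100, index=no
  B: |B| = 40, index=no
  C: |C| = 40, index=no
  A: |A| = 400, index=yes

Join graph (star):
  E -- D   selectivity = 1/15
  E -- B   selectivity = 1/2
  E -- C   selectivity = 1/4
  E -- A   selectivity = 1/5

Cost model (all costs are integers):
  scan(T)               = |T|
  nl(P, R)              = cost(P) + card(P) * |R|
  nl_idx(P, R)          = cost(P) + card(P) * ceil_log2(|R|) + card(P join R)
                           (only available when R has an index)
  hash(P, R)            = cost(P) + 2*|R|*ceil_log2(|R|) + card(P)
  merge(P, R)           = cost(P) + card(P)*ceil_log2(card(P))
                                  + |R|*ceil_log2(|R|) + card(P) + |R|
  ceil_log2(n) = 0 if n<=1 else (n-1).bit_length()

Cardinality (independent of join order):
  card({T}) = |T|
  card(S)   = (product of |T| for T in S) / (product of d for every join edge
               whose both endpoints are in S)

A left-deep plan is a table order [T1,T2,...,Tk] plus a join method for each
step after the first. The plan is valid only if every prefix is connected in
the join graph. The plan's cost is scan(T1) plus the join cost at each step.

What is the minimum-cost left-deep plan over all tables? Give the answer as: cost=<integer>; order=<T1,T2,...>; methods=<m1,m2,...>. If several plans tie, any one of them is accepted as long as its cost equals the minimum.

Selinger DP (subsets sized 1..n):
  {E}: scan cost=120, card=120
  {D}: scan cost=100, card=100
  {B}: scan cost=40, card=40
  {C}: scan cost=40, card=40
  {A}: scan cost=400, card=400
  {DE}: card=800; try (E,nl_idx)→1600, (D,hash)→1640, (E,merge)→1860, (E,hash)→1880, (D,merge)→1880, (E,nl)→12100 …(+1); best=1600 via (E,nl_idx)
  {BE}: card=2400; try (B,hash)→720, (E,merge)→1280, (B,merge)→1360, (E,hash)→1760, (E,nl_idx)→2720, (E,nl)→4840 …(+1); best=720 via (B,hash)
  {CE}: card=1200; try (C,hash)→720, (E,merge)→1280, (C,merge)→1360, (E,nl_idx)→1520, (E,hash)→1760, (E,nl)→4840 …(+1); best=720 via (C,hash)
  {AE}: card=9600; try (E,hash)→2480, (A,merge)→5080, (E,merge)→5360, (A,hash)→7440, (A,nl_idx)→10800, (E,nl_idx)→12800 …(+2); best=2480 via (E,hash)
  {BDE}: card=16000; try (B,hash)→2880, (D,hash)→4520, (B,merge)→10680, (D,merge)→32720, (B,nl)→33600, (D,nl)→240720; best=2880 via (B,hash)
  {CDE}: card=8000; try (C,hash)→2880, (D,hash)→3320, (C,merge)→10680, (D,merge)→15920, (C,nl)→33600, (D,nl)→120720; best=2880 via (C,hash)
  {ADE}: card=64000; try (A,hash)→9600, (D,hash)→13480, (A,merge)→14400, (A,nl_idx)→72800, (D,merge)→147280, (A,nl)→321600 …(+1); best=9600 via (A,hash)
  {BCE}: card=24000; try (B,hash)→2400, (C,hash)→3600, (B,merge)→15400, (C,merge)→32200, (B,nl)→48720, (C,nl)→96720; best=2400 via (B,hash)
  {ABE}: card=192000; try (A,hash)→10320, (B,hash)→12560, (A,merge)→35920, (B,merge)→146760, (A,nl_idx)→214320, (B,nl)→386480 …(+1); best=10320 via (A,hash)
  {ACE}: card=96000; try (A,hash)→9120, (C,hash)→12560, (A,merge)→19120, (A,nl_idx)→107520, (C,merge)→146760, (C,nl)→386480 …(+1); best=9120 via (A,hash)
  {BCDE}: card=160000; try (B,hash)→11360, (C,hash)→19360, (D,hash)→27800, (B,merge)→115160, (C,merge)→243160, (B,nl)→322880 …(+3); best=11360 via (B,hash)
  {ABDE}: card=1280000; try (A,hash)→26080, (B,hash)→74080, (D,hash)→203720, (A,merge)→246880, (B,merge)→1097880, (A,nl_idx)→1426880 …(+4); best=26080 via (A,hash)
  {ACDE}: card=640000; try (A,hash)→18080, (C,hash)→74080, (D,hash)→106520, (A,merge)→118880, (A,nl_idx)→714880, (C,merge)→1097880 …(+4); best=18080 via (A,hash)
  {ABCE}: card=1920000; try (A,hash)→33600, (B,hash)→105600, (C,hash)→202800, (A,merge)→390400, (B,merge)→1737400, (A,nl_idx)→2138400 …(+4); best=33600 via (A,hash)
  {ABCDE}: card=12800000; try (A,hash)→178560, (B,hash)→658560, (C,hash)→1306560, (D,hash)→1955000, (A,merge)→3055360, (B,merge)→13458360 …(+7); best=178560 via (A,hash)

cost=178560; order=D,E,C,B,A; methods=nl_idx,hash,hash,hash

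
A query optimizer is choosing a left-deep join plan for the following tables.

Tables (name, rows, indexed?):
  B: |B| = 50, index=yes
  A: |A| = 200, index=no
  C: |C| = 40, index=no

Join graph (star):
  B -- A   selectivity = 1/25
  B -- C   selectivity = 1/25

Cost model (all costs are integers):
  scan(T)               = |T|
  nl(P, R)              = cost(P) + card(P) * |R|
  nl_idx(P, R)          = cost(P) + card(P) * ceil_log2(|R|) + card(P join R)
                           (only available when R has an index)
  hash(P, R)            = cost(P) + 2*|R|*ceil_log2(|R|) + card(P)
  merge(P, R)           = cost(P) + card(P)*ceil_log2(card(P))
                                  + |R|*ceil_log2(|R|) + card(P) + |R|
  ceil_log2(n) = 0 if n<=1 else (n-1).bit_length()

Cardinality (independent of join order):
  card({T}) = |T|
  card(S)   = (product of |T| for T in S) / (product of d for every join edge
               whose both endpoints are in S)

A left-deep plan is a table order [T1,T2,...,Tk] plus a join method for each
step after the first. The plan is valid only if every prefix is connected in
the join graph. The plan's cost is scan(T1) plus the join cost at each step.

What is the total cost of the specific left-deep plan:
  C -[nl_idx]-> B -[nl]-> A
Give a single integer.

step 1: scan C: cost=40, card=40
step 2: join B via nl_idx
    card(P join B) = 40*50/(25) = 80
    cost = 40 + 40*6 + 80 = 360
step 3: join A via nl
    card(P join A) = 80*200/(25) = 640
    cost = 360 + 80*200 = 16360

16360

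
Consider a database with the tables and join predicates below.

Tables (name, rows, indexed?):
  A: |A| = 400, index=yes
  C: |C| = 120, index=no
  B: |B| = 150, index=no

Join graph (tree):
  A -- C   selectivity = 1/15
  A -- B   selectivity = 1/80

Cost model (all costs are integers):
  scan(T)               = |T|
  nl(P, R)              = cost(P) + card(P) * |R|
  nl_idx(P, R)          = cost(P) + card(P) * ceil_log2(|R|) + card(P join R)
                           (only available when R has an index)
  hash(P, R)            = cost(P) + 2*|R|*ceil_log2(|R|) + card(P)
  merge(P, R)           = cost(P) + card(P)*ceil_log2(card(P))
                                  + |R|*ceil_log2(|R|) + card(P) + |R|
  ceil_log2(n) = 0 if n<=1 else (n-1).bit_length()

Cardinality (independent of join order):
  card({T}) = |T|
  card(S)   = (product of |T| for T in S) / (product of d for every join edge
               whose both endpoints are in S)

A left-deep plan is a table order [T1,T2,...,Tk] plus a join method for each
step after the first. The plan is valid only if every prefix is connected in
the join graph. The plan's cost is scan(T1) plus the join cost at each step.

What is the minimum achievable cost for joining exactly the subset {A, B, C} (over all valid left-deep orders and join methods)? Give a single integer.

4680

Selinger DP over subsets of {A,B,C}:
  {A}: scan cost=400, card=400
  {C}: scan cost=120, card=120
  {B}: scan cost=150, card=150
  {AC}: card=3200; try (C,hash)→2480, (A,nl_idx)→4400, (A,merge)→5080, (C,merge)→5360, (A,hash)→7440, (A,nl)→48120 …(+1); best=2480 via (C,hash)
  {AB}: card=750; try (A,nl_idx)→2250, (B,hash)→3200, (A,merge)→5500, (B,merge)→5750, (A,hash)→7500, (A,nl)→60150 …(+1); best=2250 via (A,nl_idx)
  {ABC}: card=6000; try (C,hash)→4680, (B,hash)→8080, (C,merge)→11460, (B,merge)→45430, (C,nl)→92250, (B,nl)→482480; best=4680 via (C,hash)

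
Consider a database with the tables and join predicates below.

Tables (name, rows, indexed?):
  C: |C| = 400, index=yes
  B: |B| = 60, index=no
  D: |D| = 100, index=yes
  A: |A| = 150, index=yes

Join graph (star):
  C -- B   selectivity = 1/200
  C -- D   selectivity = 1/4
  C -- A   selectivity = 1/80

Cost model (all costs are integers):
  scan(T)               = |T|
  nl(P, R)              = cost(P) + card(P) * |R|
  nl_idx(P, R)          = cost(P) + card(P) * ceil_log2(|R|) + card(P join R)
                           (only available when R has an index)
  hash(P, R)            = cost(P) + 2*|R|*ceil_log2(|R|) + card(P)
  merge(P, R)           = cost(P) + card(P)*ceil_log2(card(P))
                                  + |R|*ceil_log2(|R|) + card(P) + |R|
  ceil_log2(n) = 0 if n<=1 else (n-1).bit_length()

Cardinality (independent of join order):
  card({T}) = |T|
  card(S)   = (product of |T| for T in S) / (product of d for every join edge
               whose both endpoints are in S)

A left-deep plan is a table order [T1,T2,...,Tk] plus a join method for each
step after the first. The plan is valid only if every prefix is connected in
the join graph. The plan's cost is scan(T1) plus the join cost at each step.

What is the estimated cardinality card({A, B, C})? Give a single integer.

225

Tables in S: A(150), B(60), C(400)
Edges inside S: C-B(d=200), C-A(d=80)
numerator = 150 * 60 * 400 = 3600000
denominator = 200 * 80 = 16000
card(S) = 3600000 / 16000 = 225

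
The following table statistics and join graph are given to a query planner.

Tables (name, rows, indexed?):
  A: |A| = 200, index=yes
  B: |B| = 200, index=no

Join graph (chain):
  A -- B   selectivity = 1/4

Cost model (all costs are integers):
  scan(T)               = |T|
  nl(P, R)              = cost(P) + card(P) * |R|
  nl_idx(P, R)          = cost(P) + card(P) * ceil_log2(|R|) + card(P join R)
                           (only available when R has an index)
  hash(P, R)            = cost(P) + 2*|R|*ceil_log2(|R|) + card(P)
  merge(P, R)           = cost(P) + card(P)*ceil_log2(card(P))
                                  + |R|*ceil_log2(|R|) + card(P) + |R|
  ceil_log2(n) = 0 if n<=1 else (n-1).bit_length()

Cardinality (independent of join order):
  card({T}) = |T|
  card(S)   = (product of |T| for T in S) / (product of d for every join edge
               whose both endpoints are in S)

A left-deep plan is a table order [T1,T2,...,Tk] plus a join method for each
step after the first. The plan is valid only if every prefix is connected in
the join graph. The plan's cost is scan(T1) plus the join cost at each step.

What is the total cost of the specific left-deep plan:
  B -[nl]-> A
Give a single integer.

step 1: scan B: cost=200, card=200
step 2: join A via nl
    card(P join A) = 200*200/(4) = 10000
    cost = 200 + 200*200 = 40200

40200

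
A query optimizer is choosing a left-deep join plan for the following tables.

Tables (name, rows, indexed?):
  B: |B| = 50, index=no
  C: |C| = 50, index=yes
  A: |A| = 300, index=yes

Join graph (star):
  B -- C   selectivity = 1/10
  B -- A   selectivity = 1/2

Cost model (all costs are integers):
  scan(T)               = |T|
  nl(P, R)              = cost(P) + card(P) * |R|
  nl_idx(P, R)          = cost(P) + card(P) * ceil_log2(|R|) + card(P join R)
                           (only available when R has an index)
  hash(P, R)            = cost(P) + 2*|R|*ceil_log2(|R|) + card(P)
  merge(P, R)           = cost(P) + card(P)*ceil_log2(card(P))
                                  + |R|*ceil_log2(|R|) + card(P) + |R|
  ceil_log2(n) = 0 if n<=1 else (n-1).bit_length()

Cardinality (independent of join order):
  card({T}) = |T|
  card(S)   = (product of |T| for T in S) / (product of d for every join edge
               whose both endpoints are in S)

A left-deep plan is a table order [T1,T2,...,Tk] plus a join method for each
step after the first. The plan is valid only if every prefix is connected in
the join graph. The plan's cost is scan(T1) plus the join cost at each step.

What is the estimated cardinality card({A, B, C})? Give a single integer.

Tables in S: A(300), B(50), C(50)
Edges inside S: B-C(d=10), B-A(d=2)
numerator = 300 * 50 * 50 = 750000
denominator = 10 * 2 = 20
card(S) = 750000 / 20 = 37500

37500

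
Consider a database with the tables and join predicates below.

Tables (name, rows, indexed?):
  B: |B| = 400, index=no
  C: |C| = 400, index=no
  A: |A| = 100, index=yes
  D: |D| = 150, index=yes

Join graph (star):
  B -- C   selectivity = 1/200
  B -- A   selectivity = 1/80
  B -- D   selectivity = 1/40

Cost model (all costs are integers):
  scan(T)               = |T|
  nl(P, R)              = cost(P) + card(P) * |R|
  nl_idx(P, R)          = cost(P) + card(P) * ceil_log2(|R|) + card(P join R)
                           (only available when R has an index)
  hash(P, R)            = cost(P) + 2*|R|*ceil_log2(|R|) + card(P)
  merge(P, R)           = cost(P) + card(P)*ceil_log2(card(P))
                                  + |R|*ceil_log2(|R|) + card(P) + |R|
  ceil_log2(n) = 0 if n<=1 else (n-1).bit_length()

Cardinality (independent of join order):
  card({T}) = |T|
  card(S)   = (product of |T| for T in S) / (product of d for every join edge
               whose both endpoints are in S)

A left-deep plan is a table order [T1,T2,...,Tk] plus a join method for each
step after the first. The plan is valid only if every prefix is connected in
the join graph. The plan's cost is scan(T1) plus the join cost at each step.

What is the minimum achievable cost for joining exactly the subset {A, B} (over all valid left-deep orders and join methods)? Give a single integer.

Selinger DP over subsets of {A,B}:
  {B}: scan cost=400, card=400
  {A}: scan cost=100, card=100
  {AB}: card=500; try (A,hash)→2200, (A,nl_idx)→3700, (B,merge)→4900, (A,merge)→5200, (B,hash)→7400, (B,nl)→40100 …(+1); best=2200 via (A,hash)

2200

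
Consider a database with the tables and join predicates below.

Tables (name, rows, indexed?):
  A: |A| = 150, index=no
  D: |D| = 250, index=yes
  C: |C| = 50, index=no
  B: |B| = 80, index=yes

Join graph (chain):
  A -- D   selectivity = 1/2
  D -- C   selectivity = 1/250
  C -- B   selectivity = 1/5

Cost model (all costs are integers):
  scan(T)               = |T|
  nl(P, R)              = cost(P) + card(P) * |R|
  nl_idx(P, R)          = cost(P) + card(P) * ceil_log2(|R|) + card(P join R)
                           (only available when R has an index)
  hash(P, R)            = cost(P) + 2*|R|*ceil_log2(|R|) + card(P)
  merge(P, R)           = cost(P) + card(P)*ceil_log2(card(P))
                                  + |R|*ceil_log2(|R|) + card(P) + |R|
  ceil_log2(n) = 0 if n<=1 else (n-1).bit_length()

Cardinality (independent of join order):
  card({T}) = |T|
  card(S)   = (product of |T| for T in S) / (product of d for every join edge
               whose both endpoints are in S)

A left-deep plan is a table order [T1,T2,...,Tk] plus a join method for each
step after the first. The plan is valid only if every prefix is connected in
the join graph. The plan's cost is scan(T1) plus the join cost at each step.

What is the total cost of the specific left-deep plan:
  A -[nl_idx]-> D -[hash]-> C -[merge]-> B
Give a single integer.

step 1: scan A: cost=150, card=150
step 2: join D via nl_idx
    card(P join D) = 150*250/(2) = 18750
    cost = 150 + 150*8 + 18750 = 20100
step 3: join C via hash
    card(P join C) = 18750*50/(250) = 3750
    cost = 20100 + 2*50*6 + 18750 = 39450
step 4: join B via merge
    card(P join B) = 3750*80/(5) = 60000
    cost = 39450 + 3750*12 + 80*7 + 3750 + 80 = 88840

88840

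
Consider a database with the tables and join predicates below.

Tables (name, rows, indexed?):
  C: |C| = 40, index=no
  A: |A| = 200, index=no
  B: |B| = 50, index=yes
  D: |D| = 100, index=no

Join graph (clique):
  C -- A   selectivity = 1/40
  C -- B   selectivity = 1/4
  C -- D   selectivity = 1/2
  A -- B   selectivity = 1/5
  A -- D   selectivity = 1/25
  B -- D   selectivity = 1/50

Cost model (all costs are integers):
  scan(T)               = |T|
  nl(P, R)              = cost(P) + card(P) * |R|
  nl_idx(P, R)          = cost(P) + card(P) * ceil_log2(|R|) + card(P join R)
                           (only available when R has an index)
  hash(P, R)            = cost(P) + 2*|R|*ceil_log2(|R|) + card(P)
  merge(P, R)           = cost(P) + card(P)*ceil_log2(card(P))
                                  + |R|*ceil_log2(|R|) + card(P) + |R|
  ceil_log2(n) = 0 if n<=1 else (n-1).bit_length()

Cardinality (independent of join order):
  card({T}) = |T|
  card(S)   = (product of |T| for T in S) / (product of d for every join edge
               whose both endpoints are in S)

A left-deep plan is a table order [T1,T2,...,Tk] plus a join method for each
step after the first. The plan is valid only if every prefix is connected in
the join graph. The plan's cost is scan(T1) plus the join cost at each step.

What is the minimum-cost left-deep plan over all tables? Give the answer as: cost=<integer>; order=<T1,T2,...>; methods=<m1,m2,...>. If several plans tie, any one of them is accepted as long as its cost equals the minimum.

cost=3480; order=A,C,D,B; methods=hash,hash,hash

Selinger DP (subsets sized 1..n):
  {C}: scan cost=40, card=40
  {A}: scan cost=200, card=200
  {B}: scan cost=50, card=50
  {D}: scan cost=100, card=100
  {AC}: card=200; try (C,hash)→880, (A,merge)→2120, (C,merge)→2280, (A,hash)→3280, (A,nl)→8040, (C,nl)→8200; best=880 via (C,hash)
  {BC}: card=500; try (C,hash)→580, (B,merge)→670, (C,merge)→680, (B,hash)→680, (B,nl_idx)→780, (B,nl)→2040 …(+1); best=580 via (C,hash)
  {CD}: card=2000; try (C,hash)→680, (D,merge)→1120, (C,merge)→1180, (D,hash)→1480, (D,nl)→4040, (C,nl)→4100; best=680 via (C,hash)
  {AB}: card=2000; try (B,hash)→1000, (A,merge)→2200, (B,merge)→2350, (A,hash)→3300, (B,nl_idx)→3400, (A,nl)→10050 …(+1); best=1000 via (B,hash)
  {AD}: card=800; try (D,hash)→1800, (A,merge)→2700, (D,merge)→2800, (A,hash)→3400, (A,nl)→20100, (D,nl)→20200; best=1800 via (D,hash)
  {BD}: card=100; try (B,hash)→800, (B,nl_idx)→800, (D,merge)→1200, (B,merge)→1250, (D,hash)→1500, (D,nl)→5050 …(+1); best=800 via (B,hash)
  {ABC}: card=500; try (B,hash)→1680, (B,nl_idx)→2580, (B,merge)→3030, (C,hash)→3480, (A,hash)→4280, (A,merge)→7380 …(+4); best=1680 via (B,hash)
  {ACD}: card=400; try (D,hash)→2480, (C,hash)→3080, (D,merge)→3480, (A,hash)→5880, (C,merge)→10880, (D,nl)→20880 …(+3); best=2480 via (D,hash)
  {BCD}: card=500; try (C,hash)→1380, (C,merge)→1880, (D,hash)→2480, (B,hash)→3280, (C,nl)→4800, (D,merge)→6380 …(+4); best=1380 via (C,hash)
  {ABD}: card=160; try (B,hash)→3200, (A,merge)→3400, (A,hash)→4100, (D,hash)→4400, (B,nl_idx)→6760, (B,merge)→10950 …(+4); best=3200 via (B,hash)
  {ABCD}: card=20; try (B,hash)→3480, (D,hash)→3580, (C,hash)→3840, (B,nl_idx)→4900, (C,merge)→4920, (A,hash)→5080 …(+7); best=3480 via (B,hash)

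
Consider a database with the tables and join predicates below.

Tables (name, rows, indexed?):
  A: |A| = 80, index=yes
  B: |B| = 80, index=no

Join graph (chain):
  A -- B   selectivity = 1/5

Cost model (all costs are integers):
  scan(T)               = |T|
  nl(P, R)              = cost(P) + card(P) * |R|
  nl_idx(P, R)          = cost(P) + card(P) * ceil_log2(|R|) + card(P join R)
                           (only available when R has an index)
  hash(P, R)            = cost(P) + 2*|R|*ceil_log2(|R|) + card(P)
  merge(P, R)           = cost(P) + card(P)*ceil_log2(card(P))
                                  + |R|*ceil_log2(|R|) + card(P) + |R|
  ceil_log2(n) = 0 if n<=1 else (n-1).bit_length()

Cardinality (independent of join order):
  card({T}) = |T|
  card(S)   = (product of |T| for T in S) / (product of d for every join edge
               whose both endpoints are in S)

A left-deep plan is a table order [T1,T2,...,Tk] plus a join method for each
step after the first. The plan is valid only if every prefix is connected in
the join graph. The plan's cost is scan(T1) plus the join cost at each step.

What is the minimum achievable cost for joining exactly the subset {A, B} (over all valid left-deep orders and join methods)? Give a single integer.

Selinger DP over subsets of {A,B}:
  {A}: scan cost=80, card=80
  {B}: scan cost=80, card=80
  {AB}: card=1280; try (B,hash)→1280, (A,hash)→1280, (B,merge)→1360, (A,merge)→1360, (A,nl_idx)→1920, (B,nl)→6480 …(+1); best=1280 via (B,hash)

1280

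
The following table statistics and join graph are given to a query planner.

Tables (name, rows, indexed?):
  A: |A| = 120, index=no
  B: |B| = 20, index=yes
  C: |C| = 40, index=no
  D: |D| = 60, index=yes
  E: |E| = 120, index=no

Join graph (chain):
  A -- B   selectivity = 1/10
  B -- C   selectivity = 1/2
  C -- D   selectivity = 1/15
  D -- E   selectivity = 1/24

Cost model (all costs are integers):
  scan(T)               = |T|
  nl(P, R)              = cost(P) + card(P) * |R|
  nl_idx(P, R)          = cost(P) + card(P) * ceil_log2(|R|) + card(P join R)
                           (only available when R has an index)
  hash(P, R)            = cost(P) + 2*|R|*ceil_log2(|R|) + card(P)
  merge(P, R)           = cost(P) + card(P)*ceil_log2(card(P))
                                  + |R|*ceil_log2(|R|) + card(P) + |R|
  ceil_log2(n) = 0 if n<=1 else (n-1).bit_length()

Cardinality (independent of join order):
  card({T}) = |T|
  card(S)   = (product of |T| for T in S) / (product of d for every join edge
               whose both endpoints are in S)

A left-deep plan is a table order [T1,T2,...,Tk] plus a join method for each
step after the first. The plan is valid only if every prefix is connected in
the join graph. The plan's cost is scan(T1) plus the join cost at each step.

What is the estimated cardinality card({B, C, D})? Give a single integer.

1600

Tables in S: B(20), C(40), D(60)
Edges inside S: B-C(d=2), C-D(d=15)
numerator = 20 * 40 * 60 = 48000
denominator = 2 * 15 = 30
card(S) = 48000 / 30 = 1600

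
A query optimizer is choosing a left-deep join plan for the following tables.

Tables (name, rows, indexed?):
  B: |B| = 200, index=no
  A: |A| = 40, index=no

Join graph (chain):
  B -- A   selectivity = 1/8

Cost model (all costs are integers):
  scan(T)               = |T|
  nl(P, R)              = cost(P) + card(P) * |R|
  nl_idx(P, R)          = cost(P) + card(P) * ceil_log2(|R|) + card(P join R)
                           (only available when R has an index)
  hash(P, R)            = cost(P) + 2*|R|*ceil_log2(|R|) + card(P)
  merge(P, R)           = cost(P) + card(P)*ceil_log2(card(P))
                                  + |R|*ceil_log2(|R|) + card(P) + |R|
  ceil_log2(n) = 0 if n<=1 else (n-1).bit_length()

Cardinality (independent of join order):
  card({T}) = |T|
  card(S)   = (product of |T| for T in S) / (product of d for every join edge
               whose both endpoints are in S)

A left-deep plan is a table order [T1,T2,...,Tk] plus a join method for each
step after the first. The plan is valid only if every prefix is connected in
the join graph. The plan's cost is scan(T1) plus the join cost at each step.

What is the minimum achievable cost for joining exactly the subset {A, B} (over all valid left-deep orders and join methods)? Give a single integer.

880

Selinger DP over subsets of {A,B}:
  {B}: scan cost=200, card=200
  {A}: scan cost=40, card=40
  {AB}: card=1000; try (A,hash)→880, (B,merge)→2120, (A,merge)→2280, (B,hash)→3280, (B,nl)→8040, (A,nl)→8200; best=880 via (A,hash)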